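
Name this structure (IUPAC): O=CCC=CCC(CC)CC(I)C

The longest chain bearing the –CHO group and the multiple bond is 9 carbons long (nonane).
An aldehyde (terminal –CHO) is the principal characteristic group, giving the suffix -al.
The chain contains a C=C double bond, so the unsaturation ending is -ene.
Number the chain so that the aldehyde carbon is C-1 by definition.
With this numbering: the double bond between C-3 and C-4; an ethyl group at C-6; an iodo group at C-8.
Prefixes are listed alphabetically: ethyl, iodo.
Assembling the pieces gives 6-ethyl-8-iodonon-3-enal.

6-ethyl-8-iodonon-3-enal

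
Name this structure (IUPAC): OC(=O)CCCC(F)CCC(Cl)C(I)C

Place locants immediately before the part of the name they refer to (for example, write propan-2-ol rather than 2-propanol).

The longest chain bearing the –COOH group is 10 carbons long (decane).
A carboxylic acid (terminal –COOH) is the principal characteristic group, giving the suffix -oic acid.
Choose the numbering such that the carboxylic acid carbon is C-1 by definition.
This places a chloro group at C-8; a fluoro group at C-5; an iodo group at C-9.
Substituent prefixes are cited in alphabetical order (multiplying prefixes like di-/tri- are ignored for ordering).
Putting it together: 8-chloro-5-fluoro-9-iododecanoic acid.

8-chloro-5-fluoro-9-iododecanoic acid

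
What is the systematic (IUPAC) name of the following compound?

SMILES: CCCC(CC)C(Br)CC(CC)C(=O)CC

Counting along the main chain through the carbonyl gives 10 carbons: the parent is decane.
The principal characteristic group is a ketone (C=O on an internal carbon), named with the suffix -one.
Choose the numbering such that numbering from this end puts the carbonyl group at C-3 rather than C-8.
With this numbering: the carbonyl at C-3; a bromo group at C-6; ethyl groups at C-4 and C-7.
Substituent prefixes are cited in alphabetical order (multiplying prefixes like di-/tri- are ignored for ordering).
The name is 6-bromo-4,7-diethyldecan-3-one.

6-bromo-4,7-diethyldecan-3-one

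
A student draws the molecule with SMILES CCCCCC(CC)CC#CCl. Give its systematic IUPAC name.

1-chloro-4-ethylnon-1-yne

Counting along the main chain through the multiple bond gives 9 carbons: the parent is nonane.
A C≡C triple bond in the chain gives the infix -yne-.
Choose the numbering such that numbering from this end puts the triple bond at C-1 rather than C-8.
With this numbering: the triple bond between C-1 and C-2; a chloro group at C-1; an ethyl group at C-4.
Prefixes are listed alphabetically: chloro, ethyl.
Putting it together: 1-chloro-4-ethylnon-1-yne.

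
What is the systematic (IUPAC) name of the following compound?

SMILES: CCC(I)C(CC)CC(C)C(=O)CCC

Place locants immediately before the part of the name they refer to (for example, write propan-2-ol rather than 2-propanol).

7-ethyl-8-iodo-5-methyldecan-4-one

Counting along the main chain through the carbonyl gives 10 carbons: the parent is decane.
The highest-priority functional group is a ketone (C=O on an internal carbon), so the name ends in -one.
Number the chain so that numbering from this end puts the carbonyl group at C-4 rather than C-7.
With this numbering: the carbonyl at C-4; an ethyl group at C-7; an iodo group at C-8; a methyl group at C-5.
Substituent prefixes are cited in alphabetical order (multiplying prefixes like di-/tri- are ignored for ordering).
The name is 7-ethyl-8-iodo-5-methyldecan-4-one.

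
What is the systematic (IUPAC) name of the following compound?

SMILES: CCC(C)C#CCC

The longest carbon chain that includes the multiple bond has 7 carbons, so the parent hydride is heptane.
There is one C≡C triple bond, indicated by the ending -yne.
Number the chain so that numbering from this end puts the triple bond at C-3 rather than C-4.
With this numbering: the triple bond between C-3 and C-4; a methyl group at C-5.
Assembling the pieces gives 5-methylhept-3-yne.

5-methylhept-3-yne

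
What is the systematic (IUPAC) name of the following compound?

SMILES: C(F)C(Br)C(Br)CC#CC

5,6-dibromo-7-fluorohept-2-yne

Counting along the main chain through the multiple bond gives 7 carbons: the parent is heptane.
There is one C≡C triple bond, indicated by the ending -yne.
The numbering direction is chosen so that numbering from this end puts the triple bond at C-2 rather than C-5.
That gives the triple bond between C-2 and C-3; bromo groups at C-5 and C-6; a fluoro group at C-7.
Substituent prefixes are cited in alphabetical order (multiplying prefixes like di-/tri- are ignored for ordering).
Assembling the pieces gives 5,6-dibromo-7-fluorohept-2-yne.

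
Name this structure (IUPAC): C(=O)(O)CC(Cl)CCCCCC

3-chlorononanoic acid

Counting along the main chain through the –COOH group gives 9 carbons: the parent is nonane.
The highest-priority functional group is a carboxylic acid (terminal –COOH), so the name ends in -oic acid.
The numbering direction is chosen so that the carboxylic acid carbon is C-1 by definition.
This places a chloro group at C-3.
The name is 3-chlorononanoic acid.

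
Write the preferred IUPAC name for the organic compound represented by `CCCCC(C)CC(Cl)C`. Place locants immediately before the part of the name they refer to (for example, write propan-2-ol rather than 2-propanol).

The parent chain contains 8 carbons (octane).
Choose the numbering such that the substituent locant set {2,4} is lower than {5,7} at the first point of difference.
That gives a chloro group at C-2; a methyl group at C-4.
Substituent prefixes are cited in alphabetical order (multiplying prefixes like di-/tri- are ignored for ordering).
Assembling the pieces gives 2-chloro-4-methyloctane.

2-chloro-4-methyloctane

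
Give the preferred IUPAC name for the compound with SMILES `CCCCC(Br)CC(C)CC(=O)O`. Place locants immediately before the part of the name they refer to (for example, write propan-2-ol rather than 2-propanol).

Counting along the main chain through the –COOH group gives 9 carbons: the parent is nonane.
The principal characteristic group is a carboxylic acid (terminal –COOH), named with the suffix -oic acid.
The numbering direction is chosen so that the carboxylic acid carbon is C-1 by definition.
This places a bromo group at C-5; a methyl group at C-3.
Substituent prefixes are cited in alphabetical order (multiplying prefixes like di-/tri- are ignored for ordering).
Assembling the pieces gives 5-bromo-3-methylnonanoic acid.

5-bromo-3-methylnonanoic acid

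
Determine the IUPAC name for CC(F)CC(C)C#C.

5-fluoro-3-methylhex-1-yne

The longest carbon chain that includes the multiple bond has 6 carbons, so the parent hydride is hexane.
A C≡C triple bond in the chain gives the infix -yne-.
The numbering direction is chosen so that numbering from this end puts the triple bond at C-1 rather than C-5.
That gives the triple bond between C-1 and C-2; a fluoro group at C-5; a methyl group at C-3.
Prefixes are listed alphabetically: fluoro, methyl.
Putting it together: 5-fluoro-3-methylhex-1-yne.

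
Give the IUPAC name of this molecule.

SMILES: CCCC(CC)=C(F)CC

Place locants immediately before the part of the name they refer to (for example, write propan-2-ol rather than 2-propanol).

Counting along the main chain through the multiple bond gives 7 carbons: the parent is heptane.
A C=C double bond in the chain gives the infix -ene-.
Number the chain so that numbering from this end puts the double bond at C-3 rather than C-4.
With this numbering: the double bond between C-3 and C-4; an ethyl group at C-4; a fluoro group at C-3.
The substituents are ordered alphabetically, ignoring any di-/tri- multipliers.
Putting it together: 4-ethyl-3-fluorohept-3-ene.

4-ethyl-3-fluorohept-3-ene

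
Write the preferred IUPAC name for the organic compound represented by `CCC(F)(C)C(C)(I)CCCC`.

The parent chain contains 8 carbons (octane).
The numbering direction is chosen so that the substituent locant set {3,3,4,4} is lower than {5,5,6,6} at the first point of difference.
This places a fluoro group at C-3; an iodo group at C-4; methyl groups at C-3 and C-4.
Prefixes are listed alphabetically: fluoro, iodo, methyl.
The name is 3-fluoro-4-iodo-3,4-dimethyloctane.

3-fluoro-4-iodo-3,4-dimethyloctane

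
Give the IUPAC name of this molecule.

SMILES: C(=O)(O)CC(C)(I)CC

Counting along the main chain through the –COOH group gives 5 carbons: the parent is pentane.
The principal characteristic group is a carboxylic acid (terminal –COOH), named with the suffix -oic acid.
Number the chain so that the carboxylic acid carbon is C-1 by definition.
That gives an iodo group at C-3; a methyl group at C-3.
Substituent prefixes are cited in alphabetical order (multiplying prefixes like di-/tri- are ignored for ordering).
Putting it together: 3-iodo-3-methylpentanoic acid.

3-iodo-3-methylpentanoic acid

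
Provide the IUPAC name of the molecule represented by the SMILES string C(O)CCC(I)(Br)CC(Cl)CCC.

The longest carbon chain that includes the –OH group has 9 carbons, so the parent hydride is nonane.
An alcohol (–OH) is the principal characteristic group, giving the suffix -ol.
The numbering direction is chosen so that numbering from this end puts the hydroxyl group at C-1 rather than C-9.
This places the hydroxyl at C-1; a bromo group at C-4; a chloro group at C-6; an iodo group at C-4.
Substituent prefixes are cited in alphabetical order (multiplying prefixes like di-/tri- are ignored for ordering).
The name is 4-bromo-6-chloro-4-iodononan-1-ol.

4-bromo-6-chloro-4-iodononan-1-ol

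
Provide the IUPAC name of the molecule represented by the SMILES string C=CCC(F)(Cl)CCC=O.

Counting along the main chain through the –CHO group and the multiple bond gives 7 carbons: the parent is heptane.
The highest-priority functional group is an aldehyde (terminal –CHO), so the name ends in -al.
The chain contains a C=C double bond, so the unsaturation ending is -ene.
The numbering direction is chosen so that the aldehyde carbon is C-1 by definition.
With this numbering: the double bond between C-6 and C-7; a chloro group at C-4; a fluoro group at C-4.
Substituent prefixes are cited in alphabetical order (multiplying prefixes like di-/tri- are ignored for ordering).
Assembling the pieces gives 4-chloro-4-fluorohept-6-enal.

4-chloro-4-fluorohept-6-enal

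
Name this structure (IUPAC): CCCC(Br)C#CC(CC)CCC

4-bromo-7-ethyldec-5-yne

The longest chain bearing the multiple bond is 10 carbons long (decane).
A C≡C triple bond in the chain gives the infix -yne-.
The numbering direction is chosen so that the locant sets are identical either way, so the alphabetically earlier bromo substituent takes the lower locant (4 rather than 7).
This places the triple bond between C-5 and C-6; a bromo group at C-4; an ethyl group at C-7.
Substituent prefixes are cited in alphabetical order (multiplying prefixes like di-/tri- are ignored for ordering).
Assembling the pieces gives 4-bromo-7-ethyldec-5-yne.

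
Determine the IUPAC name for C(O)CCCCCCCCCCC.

dodecan-1-ol

The longest carbon chain that includes the –OH group has 12 carbons, so the parent hydride is dodecane.
An alcohol (–OH) is the principal characteristic group, giving the suffix -ol.
The numbering direction is chosen so that numbering from this end puts the hydroxyl group at C-1 rather than C-12.
With this numbering: the hydroxyl at C-1.
Assembling the pieces gives dodecan-1-ol.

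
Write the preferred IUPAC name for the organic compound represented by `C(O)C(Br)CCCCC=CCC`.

2-bromodec-7-en-1-ol

Counting along the main chain through the –OH group and the multiple bond gives 10 carbons: the parent is decane.
The principal characteristic group is an alcohol (–OH), named with the suffix -ol.
The chain contains a C=C double bond, so the unsaturation ending is -ene.
Choose the numbering such that numbering from this end puts the hydroxyl group at C-1 rather than C-10.
With this numbering: the hydroxyl at C-1; the double bond between C-7 and C-8; a bromo group at C-2.
Putting it together: 2-bromodec-7-en-1-ol.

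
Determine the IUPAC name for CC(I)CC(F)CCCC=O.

The longest chain bearing the –CHO group is 8 carbons long (octane).
An aldehyde (terminal –CHO) is the principal characteristic group, giving the suffix -al.
The numbering direction is chosen so that the aldehyde carbon is C-1 by definition.
With this numbering: a fluoro group at C-5; an iodo group at C-7.
Prefixes are listed alphabetically: fluoro, iodo.
Assembling the pieces gives 5-fluoro-7-iodooctanal.

5-fluoro-7-iodooctanal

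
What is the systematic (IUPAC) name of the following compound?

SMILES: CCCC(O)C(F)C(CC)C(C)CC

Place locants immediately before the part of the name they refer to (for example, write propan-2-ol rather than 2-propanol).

6-ethyl-5-fluoro-7-methylnonan-4-ol

The longest chain bearing the –OH group is 9 carbons long (nonane).
The highest-priority functional group is an alcohol (–OH), so the name ends in -ol.
Choose the numbering such that numbering from this end puts the hydroxyl group at C-4 rather than C-6.
That gives the hydroxyl at C-4; an ethyl group at C-6; a fluoro group at C-5; a methyl group at C-7.
The substituents are ordered alphabetically, ignoring any di-/tri- multipliers.
Assembling the pieces gives 6-ethyl-5-fluoro-7-methylnonan-4-ol.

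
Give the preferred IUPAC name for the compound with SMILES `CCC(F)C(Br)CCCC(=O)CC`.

7-bromo-8-fluorodecan-3-one

The longest carbon chain that includes the carbonyl has 10 carbons, so the parent hydride is decane.
The principal characteristic group is a ketone (C=O on an internal carbon), named with the suffix -one.
Choose the numbering such that numbering from this end puts the carbonyl group at C-3 rather than C-8.
With this numbering: the carbonyl at C-3; a bromo group at C-7; a fluoro group at C-8.
The substituents are ordered alphabetically, ignoring any di-/tri- multipliers.
The name is 7-bromo-8-fluorodecan-3-one.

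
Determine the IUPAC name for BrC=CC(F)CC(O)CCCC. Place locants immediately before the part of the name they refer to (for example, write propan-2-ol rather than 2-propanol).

1-bromo-3-fluoronon-1-en-5-ol

The longest chain bearing the –OH group and the multiple bond is 9 carbons long (nonane).
The principal characteristic group is an alcohol (–OH), named with the suffix -ol.
There is one C=C double bond, indicated by the ending -ene.
Number the chain so that numbering from this end puts the double bond at C-1 rather than C-8.
This places the hydroxyl at C-5; the double bond between C-1 and C-2; a bromo group at C-1; a fluoro group at C-3.
Prefixes are listed alphabetically: bromo, fluoro.
Assembling the pieces gives 1-bromo-3-fluoronon-1-en-5-ol.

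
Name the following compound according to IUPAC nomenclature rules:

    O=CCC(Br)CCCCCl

3-bromo-7-chloroheptanal

The longest carbon chain that includes the –CHO group has 7 carbons, so the parent hydride is heptane.
The highest-priority functional group is an aldehyde (terminal –CHO), so the name ends in -al.
The numbering direction is chosen so that the aldehyde carbon is C-1 by definition.
With this numbering: a bromo group at C-3; a chloro group at C-7.
The substituents are ordered alphabetically, ignoring any di-/tri- multipliers.
Putting it together: 3-bromo-7-chloroheptanal.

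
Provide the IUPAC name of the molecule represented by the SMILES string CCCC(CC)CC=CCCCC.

The longest carbon chain that includes the multiple bond has 11 carbons, so the parent hydride is undecane.
A C=C double bond in the chain gives the infix -ene-.
Choose the numbering such that numbering from this end puts the double bond at C-5 rather than C-6.
That gives the double bond between C-5 and C-6; an ethyl group at C-8.
Putting it together: 8-ethylundec-5-ene.

8-ethylundec-5-ene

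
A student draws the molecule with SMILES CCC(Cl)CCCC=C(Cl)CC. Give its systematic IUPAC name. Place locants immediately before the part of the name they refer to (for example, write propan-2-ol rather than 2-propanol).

3,8-dichlorodec-3-ene

The longest chain bearing the multiple bond is 10 carbons long (decane).
A C=C double bond in the chain gives the infix -ene-.
Choose the numbering such that numbering from this end puts the double bond at C-3 rather than C-7.
That gives the double bond between C-3 and C-4; chloro groups at C-3 and C-8.
The name is 3,8-dichlorodec-3-ene.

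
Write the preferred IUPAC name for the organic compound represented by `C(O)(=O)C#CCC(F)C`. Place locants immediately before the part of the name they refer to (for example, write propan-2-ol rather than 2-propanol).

Counting along the main chain through the –COOH group and the multiple bond gives 6 carbons: the parent is hexane.
The highest-priority functional group is a carboxylic acid (terminal –COOH), so the name ends in -oic acid.
A C≡C triple bond in the chain gives the infix -yne-.
Number the chain so that the carboxylic acid carbon is C-1 by definition.
That gives the triple bond between C-2 and C-3; a fluoro group at C-5.
Putting it together: 5-fluorohex-2-ynoic acid.

5-fluorohex-2-ynoic acid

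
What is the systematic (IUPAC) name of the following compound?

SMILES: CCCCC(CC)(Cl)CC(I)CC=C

6-chloro-6-ethyl-4-iododec-1-ene

The longest chain bearing the multiple bond is 10 carbons long (decane).
The chain contains a C=C double bond, so the unsaturation ending is -ene.
Choose the numbering such that numbering from this end puts the double bond at C-1 rather than C-9.
That gives the double bond between C-1 and C-2; a chloro group at C-6; an ethyl group at C-6; an iodo group at C-4.
Substituent prefixes are cited in alphabetical order (multiplying prefixes like di-/tri- are ignored for ordering).
The name is 6-chloro-6-ethyl-4-iododec-1-ene.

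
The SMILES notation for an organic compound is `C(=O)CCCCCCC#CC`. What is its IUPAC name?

dec-8-ynal

The longest chain bearing the –CHO group and the multiple bond is 10 carbons long (decane).
The highest-priority functional group is an aldehyde (terminal –CHO), so the name ends in -al.
The chain contains a C≡C triple bond, so the unsaturation ending is -yne.
Choose the numbering such that the aldehyde carbon is C-1 by definition.
This places the triple bond between C-8 and C-9.
The name is dec-8-ynal.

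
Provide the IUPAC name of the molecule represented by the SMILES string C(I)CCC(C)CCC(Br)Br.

1,1-dibromo-7-iodo-4-methylheptane

The parent chain contains 7 carbons (heptane).
Choose the numbering such that the substituent locant set {1,1,4,7} is lower than {1,4,7,7} at the first point of difference.
With this numbering: two bromo groups at C-1; an iodo group at C-7; a methyl group at C-4.
Substituent prefixes are cited in alphabetical order (multiplying prefixes like di-/tri- are ignored for ordering).
Putting it together: 1,1-dibromo-7-iodo-4-methylheptane.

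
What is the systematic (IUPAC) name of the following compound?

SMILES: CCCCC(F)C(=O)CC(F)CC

Counting along the main chain through the carbonyl gives 10 carbons: the parent is decane.
The principal characteristic group is a ketone (C=O on an internal carbon), named with the suffix -one.
The numbering direction is chosen so that numbering from this end puts the carbonyl group at C-5 rather than C-6.
With this numbering: the carbonyl at C-5; fluoro groups at C-3 and C-6.
Assembling the pieces gives 3,6-difluorodecan-5-one.

3,6-difluorodecan-5-one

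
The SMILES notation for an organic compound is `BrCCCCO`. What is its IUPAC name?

4-bromobutan-1-ol

Counting along the main chain through the –OH group gives 4 carbons: the parent is butane.
The principal characteristic group is an alcohol (–OH), named with the suffix -ol.
Choose the numbering such that numbering from this end puts the hydroxyl group at C-1 rather than C-4.
That gives the hydroxyl at C-1; a bromo group at C-4.
The name is 4-bromobutan-1-ol.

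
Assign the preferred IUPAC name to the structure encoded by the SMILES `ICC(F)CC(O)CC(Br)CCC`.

Counting along the main chain through the –OH group gives 9 carbons: the parent is nonane.
The principal characteristic group is an alcohol (–OH), named with the suffix -ol.
The numbering direction is chosen so that numbering from this end puts the hydroxyl group at C-4 rather than C-6.
This places the hydroxyl at C-4; a bromo group at C-6; a fluoro group at C-2; an iodo group at C-1.
Substituent prefixes are cited in alphabetical order (multiplying prefixes like di-/tri- are ignored for ordering).
The name is 6-bromo-2-fluoro-1-iodononan-4-ol.

6-bromo-2-fluoro-1-iodononan-4-ol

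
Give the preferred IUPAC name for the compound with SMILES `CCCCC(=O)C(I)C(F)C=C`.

The longest carbon chain that includes the carbonyl and the multiple bond has 9 carbons, so the parent hydride is nonane.
The highest-priority functional group is a ketone (C=O on an internal carbon), so the name ends in -one.
A C=C double bond in the chain gives the infix -ene-.
The numbering direction is chosen so that numbering from this end puts the double bond at C-1 rather than C-8.
That gives the carbonyl at C-5; the double bond between C-1 and C-2; a fluoro group at C-3; an iodo group at C-4.
The substituents are ordered alphabetically, ignoring any di-/tri- multipliers.
Assembling the pieces gives 3-fluoro-4-iodonon-1-en-5-one.

3-fluoro-4-iodonon-1-en-5-one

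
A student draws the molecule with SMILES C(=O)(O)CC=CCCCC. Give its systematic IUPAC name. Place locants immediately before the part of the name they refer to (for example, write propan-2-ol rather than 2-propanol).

oct-3-enoic acid

The longest carbon chain that includes the –COOH group and the multiple bond has 8 carbons, so the parent hydride is octane.
The principal characteristic group is a carboxylic acid (terminal –COOH), named with the suffix -oic acid.
There is one C=C double bond, indicated by the ending -ene.
Number the chain so that the carboxylic acid carbon is C-1 by definition.
This places the double bond between C-3 and C-4.
The name is oct-3-enoic acid.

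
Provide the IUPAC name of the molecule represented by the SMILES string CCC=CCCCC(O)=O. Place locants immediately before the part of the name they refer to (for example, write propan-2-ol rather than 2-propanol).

Counting along the main chain through the –COOH group and the multiple bond gives 8 carbons: the parent is octane.
The highest-priority functional group is a carboxylic acid (terminal –COOH), so the name ends in -oic acid.
The chain contains a C=C double bond, so the unsaturation ending is -ene.
The numbering direction is chosen so that the carboxylic acid carbon is C-1 by definition.
That gives the double bond between C-5 and C-6.
The name is oct-5-enoic acid.

oct-5-enoic acid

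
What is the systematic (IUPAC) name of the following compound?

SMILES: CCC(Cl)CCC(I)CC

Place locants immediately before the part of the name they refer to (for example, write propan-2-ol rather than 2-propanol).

The longest continuous carbon chain has 8 atoms, so the parent hydride is octane.
Number the chain so that the locant sets are identical either way, so the alphabetically earlier chloro substituent takes the lower locant (3 rather than 6).
That gives a chloro group at C-3; an iodo group at C-6.
Substituent prefixes are cited in alphabetical order (multiplying prefixes like di-/tri- are ignored for ordering).
Putting it together: 3-chloro-6-iodooctane.

3-chloro-6-iodooctane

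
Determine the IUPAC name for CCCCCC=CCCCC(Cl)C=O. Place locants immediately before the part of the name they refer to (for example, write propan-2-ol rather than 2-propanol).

Counting along the main chain through the –CHO group and the multiple bond gives 12 carbons: the parent is dodecane.
The principal characteristic group is an aldehyde (terminal –CHO), named with the suffix -al.
A C=C double bond in the chain gives the infix -ene-.
Choose the numbering such that the aldehyde carbon is C-1 by definition.
This places the double bond between C-6 and C-7; a chloro group at C-2.
The name is 2-chlorododec-6-enal.

2-chlorododec-6-enal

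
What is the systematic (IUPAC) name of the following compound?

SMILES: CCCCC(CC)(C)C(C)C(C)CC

The parent chain contains 9 carbons (nonane).
Number the chain so that the substituent locant set {3,4,5,5} is lower than {5,5,6,7} at the first point of difference.
That gives an ethyl group at C-5; methyl groups at C-3 and C-4 and C-5.
Substituent prefixes are cited in alphabetical order (multiplying prefixes like di-/tri- are ignored for ordering).
Assembling the pieces gives 5-ethyl-3,4,5-trimethylnonane.

5-ethyl-3,4,5-trimethylnonane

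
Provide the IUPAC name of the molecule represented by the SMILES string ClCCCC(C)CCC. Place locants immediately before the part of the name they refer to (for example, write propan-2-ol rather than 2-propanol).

The parent chain contains 7 carbons (heptane).
Number the chain so that the substituent locant set {1,4} is lower than {4,7} at the first point of difference.
That gives a chloro group at C-1; a methyl group at C-4.
Substituent prefixes are cited in alphabetical order (multiplying prefixes like di-/tri- are ignored for ordering).
Assembling the pieces gives 1-chloro-4-methylheptane.

1-chloro-4-methylheptane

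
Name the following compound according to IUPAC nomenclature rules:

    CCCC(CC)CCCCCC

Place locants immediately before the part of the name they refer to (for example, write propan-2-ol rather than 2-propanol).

4-ethyldecane

The longest continuous carbon chain has 10 atoms, so the parent hydride is decane.
Choose the numbering such that the substituent locant set {4} is lower than {7} at the first point of difference.
With this numbering: an ethyl group at C-4.
Putting it together: 4-ethyldecane.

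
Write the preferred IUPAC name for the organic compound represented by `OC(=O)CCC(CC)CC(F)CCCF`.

Counting along the main chain through the –COOH group gives 9 carbons: the parent is nonane.
The principal characteristic group is a carboxylic acid (terminal –COOH), named with the suffix -oic acid.
Choose the numbering such that the carboxylic acid carbon is C-1 by definition.
With this numbering: an ethyl group at C-4; fluoro groups at C-6 and C-9.
Substituent prefixes are cited in alphabetical order (multiplying prefixes like di-/tri- are ignored for ordering).
Assembling the pieces gives 4-ethyl-6,9-difluorononanoic acid.

4-ethyl-6,9-difluorononanoic acid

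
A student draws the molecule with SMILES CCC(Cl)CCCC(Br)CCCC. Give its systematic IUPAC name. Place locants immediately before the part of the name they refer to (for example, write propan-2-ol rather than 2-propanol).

7-bromo-3-chloroundecane

The longest continuous carbon chain has 11 atoms, so the parent hydride is undecane.
The numbering direction is chosen so that the substituent locant set {3,7} is lower than {5,9} at the first point of difference.
With this numbering: a bromo group at C-7; a chloro group at C-3.
The substituents are ordered alphabetically, ignoring any di-/tri- multipliers.
Assembling the pieces gives 7-bromo-3-chloroundecane.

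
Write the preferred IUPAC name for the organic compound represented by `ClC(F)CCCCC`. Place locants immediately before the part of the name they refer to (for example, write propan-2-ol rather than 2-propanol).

The longest continuous carbon chain has 6 atoms, so the parent hydride is hexane.
The numbering direction is chosen so that the substituent locant set {1,1} is lower than {6,6} at the first point of difference.
That gives a chloro group at C-1; a fluoro group at C-1.
Prefixes are listed alphabetically: chloro, fluoro.
The name is 1-chloro-1-fluorohexane.

1-chloro-1-fluorohexane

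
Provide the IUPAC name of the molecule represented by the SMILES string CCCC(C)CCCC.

4-methyloctane

The longest continuous carbon chain has 8 atoms, so the parent hydride is octane.
The numbering direction is chosen so that the substituent locant set {4} is lower than {5} at the first point of difference.
With this numbering: a methyl group at C-4.
Putting it together: 4-methyloctane.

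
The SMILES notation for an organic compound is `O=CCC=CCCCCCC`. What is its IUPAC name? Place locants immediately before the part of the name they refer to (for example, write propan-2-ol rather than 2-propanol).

dec-3-enal

Counting along the main chain through the –CHO group and the multiple bond gives 10 carbons: the parent is decane.
An aldehyde (terminal –CHO) is the principal characteristic group, giving the suffix -al.
A C=C double bond in the chain gives the infix -ene-.
The numbering direction is chosen so that the aldehyde carbon is C-1 by definition.
That gives the double bond between C-3 and C-4.
The name is dec-3-enal.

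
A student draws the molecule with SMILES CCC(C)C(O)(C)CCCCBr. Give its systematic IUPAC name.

8-bromo-3,4-dimethyloctan-4-ol

The longest chain bearing the –OH group is 8 carbons long (octane).
The highest-priority functional group is an alcohol (–OH), so the name ends in -ol.
Number the chain so that numbering from this end puts the hydroxyl group at C-4 rather than C-5.
This places the hydroxyl at C-4; a bromo group at C-8; methyl groups at C-3 and C-4.
Prefixes are listed alphabetically: bromo, methyl.
Putting it together: 8-bromo-3,4-dimethyloctan-4-ol.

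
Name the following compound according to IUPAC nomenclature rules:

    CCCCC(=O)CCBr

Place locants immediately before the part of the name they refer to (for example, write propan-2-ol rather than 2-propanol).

1-bromoheptan-3-one

Counting along the main chain through the carbonyl gives 7 carbons: the parent is heptane.
The principal characteristic group is a ketone (C=O on an internal carbon), named with the suffix -one.
Choose the numbering such that numbering from this end puts the carbonyl group at C-3 rather than C-5.
With this numbering: the carbonyl at C-3; a bromo group at C-1.
Putting it together: 1-bromoheptan-3-one.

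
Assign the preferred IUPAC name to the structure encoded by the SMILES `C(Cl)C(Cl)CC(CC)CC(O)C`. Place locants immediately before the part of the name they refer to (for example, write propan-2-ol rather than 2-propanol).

6,7-dichloro-4-ethylheptan-2-ol

Counting along the main chain through the –OH group gives 7 carbons: the parent is heptane.
An alcohol (–OH) is the principal characteristic group, giving the suffix -ol.
Choose the numbering such that numbering from this end puts the hydroxyl group at C-2 rather than C-6.
That gives the hydroxyl at C-2; chloro groups at C-6 and C-7; an ethyl group at C-4.
Prefixes are listed alphabetically: chloro, ethyl.
Putting it together: 6,7-dichloro-4-ethylheptan-2-ol.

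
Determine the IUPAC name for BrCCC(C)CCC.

1-bromo-3-methylhexane

The longest continuous carbon chain has 6 atoms, so the parent hydride is hexane.
Number the chain so that the substituent locant set {1,3} is lower than {4,6} at the first point of difference.
That gives a bromo group at C-1; a methyl group at C-3.
The substituents are ordered alphabetically, ignoring any di-/tri- multipliers.
Assembling the pieces gives 1-bromo-3-methylhexane.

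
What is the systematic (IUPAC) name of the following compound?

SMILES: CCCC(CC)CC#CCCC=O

The longest carbon chain that includes the –CHO group and the multiple bond has 10 carbons, so the parent hydride is decane.
The highest-priority functional group is an aldehyde (terminal –CHO), so the name ends in -al.
A C≡C triple bond in the chain gives the infix -yne-.
Number the chain so that the aldehyde carbon is C-1 by definition.
With this numbering: the triple bond between C-4 and C-5; an ethyl group at C-7.
Assembling the pieces gives 7-ethyldec-4-ynal.

7-ethyldec-4-ynal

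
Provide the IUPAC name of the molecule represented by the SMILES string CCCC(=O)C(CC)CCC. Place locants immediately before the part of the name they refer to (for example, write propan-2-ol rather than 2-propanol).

The longest carbon chain that includes the carbonyl has 8 carbons, so the parent hydride is octane.
The principal characteristic group is a ketone (C=O on an internal carbon), named with the suffix -one.
Number the chain so that numbering from this end puts the carbonyl group at C-4 rather than C-5.
With this numbering: the carbonyl at C-4; an ethyl group at C-5.
Assembling the pieces gives 5-ethyloctan-4-one.

5-ethyloctan-4-one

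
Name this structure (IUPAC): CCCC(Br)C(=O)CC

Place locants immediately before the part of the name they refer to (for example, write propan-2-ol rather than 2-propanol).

The longest chain bearing the carbonyl is 7 carbons long (heptane).
The highest-priority functional group is a ketone (C=O on an internal carbon), so the name ends in -one.
Choose the numbering such that numbering from this end puts the carbonyl group at C-3 rather than C-5.
With this numbering: the carbonyl at C-3; a bromo group at C-4.
The name is 4-bromoheptan-3-one.

4-bromoheptan-3-one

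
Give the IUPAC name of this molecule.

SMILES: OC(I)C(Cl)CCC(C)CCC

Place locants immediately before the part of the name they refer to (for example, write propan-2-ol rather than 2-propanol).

Counting along the main chain through the –OH group gives 8 carbons: the parent is octane.
An alcohol (–OH) is the principal characteristic group, giving the suffix -ol.
The numbering direction is chosen so that numbering from this end puts the hydroxyl group at C-1 rather than C-8.
This places the hydroxyl at C-1; a chloro group at C-2; an iodo group at C-1; a methyl group at C-5.
Substituent prefixes are cited in alphabetical order (multiplying prefixes like di-/tri- are ignored for ordering).
Assembling the pieces gives 2-chloro-1-iodo-5-methyloctan-1-ol.

2-chloro-1-iodo-5-methyloctan-1-ol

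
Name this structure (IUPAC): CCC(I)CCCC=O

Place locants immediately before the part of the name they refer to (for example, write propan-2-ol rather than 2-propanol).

5-iodoheptanal

Counting along the main chain through the –CHO group gives 7 carbons: the parent is heptane.
The principal characteristic group is an aldehyde (terminal –CHO), named with the suffix -al.
Choose the numbering such that the aldehyde carbon is C-1 by definition.
That gives an iodo group at C-5.
The name is 5-iodoheptanal.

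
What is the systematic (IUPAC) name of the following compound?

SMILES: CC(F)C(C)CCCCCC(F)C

The longest carbon chain is 10 atoms: the parent is decane.
Number the chain so that the substituent locant set {2,3,9} is lower than {2,8,9} at the first point of difference.
This places fluoro groups at C-2 and C-9; a methyl group at C-3.
Substituent prefixes are cited in alphabetical order (multiplying prefixes like di-/tri- are ignored for ordering).
The name is 2,9-difluoro-3-methyldecane.

2,9-difluoro-3-methyldecane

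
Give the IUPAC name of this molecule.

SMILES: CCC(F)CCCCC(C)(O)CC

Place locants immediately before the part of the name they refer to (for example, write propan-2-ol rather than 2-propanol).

8-fluoro-3-methyldecan-3-ol

Counting along the main chain through the –OH group gives 10 carbons: the parent is decane.
The highest-priority functional group is an alcohol (–OH), so the name ends in -ol.
The numbering direction is chosen so that numbering from this end puts the hydroxyl group at C-3 rather than C-8.
With this numbering: the hydroxyl at C-3; a fluoro group at C-8; a methyl group at C-3.
Prefixes are listed alphabetically: fluoro, methyl.
Putting it together: 8-fluoro-3-methyldecan-3-ol.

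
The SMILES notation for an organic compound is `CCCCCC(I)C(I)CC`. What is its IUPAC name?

3,4-diiodononane

The longest continuous carbon chain has 9 atoms, so the parent hydride is nonane.
Choose the numbering such that the substituent locant set {3,4} is lower than {6,7} at the first point of difference.
This places iodo groups at C-3 and C-4.
Putting it together: 3,4-diiodononane.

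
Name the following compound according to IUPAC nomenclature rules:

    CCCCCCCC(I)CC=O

3-iododecanal

Counting along the main chain through the –CHO group gives 10 carbons: the parent is decane.
An aldehyde (terminal –CHO) is the principal characteristic group, giving the suffix -al.
Choose the numbering such that the aldehyde carbon is C-1 by definition.
This places an iodo group at C-3.
Assembling the pieces gives 3-iododecanal.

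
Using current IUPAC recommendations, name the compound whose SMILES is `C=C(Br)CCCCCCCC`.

2-bromodec-1-ene

Counting along the main chain through the multiple bond gives 10 carbons: the parent is decane.
There is one C=C double bond, indicated by the ending -ene.
The numbering direction is chosen so that numbering from this end puts the double bond at C-1 rather than C-9.
That gives the double bond between C-1 and C-2; a bromo group at C-2.
Putting it together: 2-bromodec-1-ene.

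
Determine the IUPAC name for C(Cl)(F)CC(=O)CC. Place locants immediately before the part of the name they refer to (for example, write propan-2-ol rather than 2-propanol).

1-chloro-1-fluoropentan-3-one

The longest chain bearing the carbonyl is 5 carbons long (pentane).
The principal characteristic group is a ketone (C=O on an internal carbon), named with the suffix -one.
Choose the numbering such that the substituent locant set {1,1} is lower than {5,5} at the first point of difference.
With this numbering: the carbonyl at C-3; a chloro group at C-1; a fluoro group at C-1.
Prefixes are listed alphabetically: chloro, fluoro.
The name is 1-chloro-1-fluoropentan-3-one.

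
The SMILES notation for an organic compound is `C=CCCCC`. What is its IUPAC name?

hex-1-ene

Counting along the main chain through the multiple bond gives 6 carbons: the parent is hexane.
The chain contains a C=C double bond, so the unsaturation ending is -ene.
Choose the numbering such that numbering from this end puts the double bond at C-1 rather than C-5.
That gives the double bond between C-1 and C-2.
Assembling the pieces gives hex-1-ene.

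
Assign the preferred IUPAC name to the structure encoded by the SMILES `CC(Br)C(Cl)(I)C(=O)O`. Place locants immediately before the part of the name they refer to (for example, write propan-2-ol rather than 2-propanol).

3-bromo-2-chloro-2-iodobutanoic acid

Counting along the main chain through the –COOH group gives 4 carbons: the parent is butane.
The highest-priority functional group is a carboxylic acid (terminal –COOH), so the name ends in -oic acid.
The numbering direction is chosen so that the carboxylic acid carbon is C-1 by definition.
With this numbering: a bromo group at C-3; a chloro group at C-2; an iodo group at C-2.
Prefixes are listed alphabetically: bromo, chloro, iodo.
Putting it together: 3-bromo-2-chloro-2-iodobutanoic acid.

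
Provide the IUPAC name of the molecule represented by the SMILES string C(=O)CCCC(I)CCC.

5-iodooctanal

The longest chain bearing the –CHO group is 8 carbons long (octane).
The highest-priority functional group is an aldehyde (terminal –CHO), so the name ends in -al.
Number the chain so that the aldehyde carbon is C-1 by definition.
That gives an iodo group at C-5.
Assembling the pieces gives 5-iodooctanal.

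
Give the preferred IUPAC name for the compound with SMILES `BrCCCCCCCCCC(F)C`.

1-bromo-10-fluoroundecane

The longest carbon chain is 11 atoms: the parent is undecane.
Choose the numbering such that the substituent locant set {1,10} is lower than {2,11} at the first point of difference.
With this numbering: a bromo group at C-1; a fluoro group at C-10.
Prefixes are listed alphabetically: bromo, fluoro.
Putting it together: 1-bromo-10-fluoroundecane.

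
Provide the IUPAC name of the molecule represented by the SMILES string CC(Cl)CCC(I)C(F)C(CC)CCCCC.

The longest carbon chain is 12 atoms: the parent is dodecane.
The numbering direction is chosen so that the substituent locant set {2,5,6,7} is lower than {6,7,8,11} at the first point of difference.
That gives a chloro group at C-2; an ethyl group at C-7; a fluoro group at C-6; an iodo group at C-5.
The substituents are ordered alphabetically, ignoring any di-/tri- multipliers.
Putting it together: 2-chloro-7-ethyl-6-fluoro-5-iodododecane.

2-chloro-7-ethyl-6-fluoro-5-iodododecane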